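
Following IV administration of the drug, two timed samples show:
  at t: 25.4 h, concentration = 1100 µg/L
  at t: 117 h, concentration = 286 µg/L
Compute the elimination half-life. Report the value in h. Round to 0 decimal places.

47 h

k = ln(C₁/C₂) / (t₂ − t₁) = ln(1100/286) / (117 − 25.4)
  = 1.347 / 91.60 = 0.01471 h⁻¹
t½ = ln2 / k = 0.693147 / 0.01471 = 47.12 h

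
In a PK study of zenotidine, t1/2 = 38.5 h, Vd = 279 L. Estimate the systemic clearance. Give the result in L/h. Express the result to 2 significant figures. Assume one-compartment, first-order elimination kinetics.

5.0 L/h

k = ln2 / t½ = 0.693147 / 38.5 = 0.01800 h⁻¹
CL = k × Vd = 0.01800 × 279 = 5.022 L/h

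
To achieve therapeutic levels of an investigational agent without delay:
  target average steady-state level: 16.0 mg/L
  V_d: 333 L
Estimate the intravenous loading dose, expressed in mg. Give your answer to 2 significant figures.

5300 mg

LD = Css × Vd = 16.0 × 333 = 5328 mg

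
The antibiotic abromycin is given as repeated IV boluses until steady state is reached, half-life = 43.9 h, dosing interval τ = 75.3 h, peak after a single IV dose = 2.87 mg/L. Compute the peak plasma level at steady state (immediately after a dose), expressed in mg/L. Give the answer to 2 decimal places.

k = ln2 / t½ = 0.693147 / 43.9 = 0.01579 h⁻¹
e^(−kτ) = e^(−0.01579 × 75.3) = 0.3045
Accumulation ratio R = 1 / (1 − e^(−kτ)) = 1 / (1 − 0.3045) = 1.438
Steady-state peak = C₀ × R = 2.87 × 1.438 = 4.127 mg/L

4.13 mg/L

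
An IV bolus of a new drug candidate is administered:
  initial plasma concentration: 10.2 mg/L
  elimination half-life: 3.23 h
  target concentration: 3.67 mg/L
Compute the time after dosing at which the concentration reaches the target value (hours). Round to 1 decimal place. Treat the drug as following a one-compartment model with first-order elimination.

4.8 h

k = ln2 / t½ = 0.693147 / 3.23 = 0.2146 h⁻¹
t = ln(C₀ / C) / k = ln(10.20 / 3.67) / 0.2146
  = ln(2.779) / 0.2146 = 1.022 / 0.2146 = 4.762 h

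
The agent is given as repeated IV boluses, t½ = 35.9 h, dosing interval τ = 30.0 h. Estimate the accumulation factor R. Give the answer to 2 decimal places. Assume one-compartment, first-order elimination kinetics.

2.27

k = ln2 / t½ = 0.693147 / 35.9 = 0.01931 h⁻¹
e^(−kτ) = e^(−0.01931 × 30.0) = 0.5603
Accumulation ratio R = 1 / (1 − e^(−kτ)) = 1 / (1 − 0.5603) = 2.274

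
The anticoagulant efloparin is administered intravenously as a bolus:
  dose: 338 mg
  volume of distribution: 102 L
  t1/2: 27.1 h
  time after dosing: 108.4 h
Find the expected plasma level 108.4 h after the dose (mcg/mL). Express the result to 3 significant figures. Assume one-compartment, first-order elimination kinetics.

0.207 mcg/mL

C₀ = Dose / Vd = 338.0 / 102 = 3.314 mg/L
k = ln2 / t½ = 0.693147 / 27.1 = 0.02558 h⁻¹
t / t½ = 108.4 / 27.1 = 4 half-lives
C = C₀ × (1/2)^4 = 3.314 × 0.06250 = 0.2071 mg/L
(0.2071 mg/L = 0.2071 mcg/mL)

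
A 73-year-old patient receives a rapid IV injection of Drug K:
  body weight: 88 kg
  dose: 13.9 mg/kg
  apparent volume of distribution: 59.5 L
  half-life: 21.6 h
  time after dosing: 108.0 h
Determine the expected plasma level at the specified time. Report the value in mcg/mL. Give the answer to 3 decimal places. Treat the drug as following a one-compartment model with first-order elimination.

Total dose = 13.9 × 88 = 1223 mg
C₀ = Dose / Vd = 1223 / 59.5 = 20.55 mg/L
k = ln2 / t½ = 0.693147 / 21.6 = 0.03209 h⁻¹
t / t½ = 108.0 / 21.6 = 5 half-lives
C = C₀ × (1/2)^5 = 20.55 × 0.03125 = 0.6422 mg/L
(0.6422 mg/L = 0.6422 mcg/mL)

0.642 mcg/mL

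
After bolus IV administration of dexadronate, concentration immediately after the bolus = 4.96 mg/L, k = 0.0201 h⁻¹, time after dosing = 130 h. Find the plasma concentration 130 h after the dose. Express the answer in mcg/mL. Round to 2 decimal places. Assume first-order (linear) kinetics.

C = C₀ · e^(−k·t) = 4.960 × e^(−0.02010 × 130)
  = 4.960 × 0.07331 = 0.3636 mg/L
(0.3636 mg/L = 0.3636 mcg/mL)

0.36 mcg/mL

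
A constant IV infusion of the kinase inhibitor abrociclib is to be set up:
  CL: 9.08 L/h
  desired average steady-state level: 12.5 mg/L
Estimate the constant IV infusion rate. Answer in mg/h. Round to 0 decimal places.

At steady state, infusion rate R₀ = Css × CL = 12.5 × 9.080 = 113.5 mg/h

114 mg/h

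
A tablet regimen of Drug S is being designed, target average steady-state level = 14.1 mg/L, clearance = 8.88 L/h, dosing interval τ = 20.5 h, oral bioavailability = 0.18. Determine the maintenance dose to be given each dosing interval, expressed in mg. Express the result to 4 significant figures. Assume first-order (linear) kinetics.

14260 mg

At steady state, F × (Dose/τ) = Css × CL.
Dose = Css × CL × τ / F = 14.1 × 8.880 × 20.5 / 0.18 = 14260 mg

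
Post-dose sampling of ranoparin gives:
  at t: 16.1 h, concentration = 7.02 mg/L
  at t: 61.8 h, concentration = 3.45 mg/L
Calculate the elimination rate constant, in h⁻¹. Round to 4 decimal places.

k = ln(C₁/C₂) / (t₂ − t₁) = ln(7.02/3.45) / (61.8 − 16.1)
  = 0.7104 / 45.70 = 0.01554 h⁻¹

0.0155 h⁻¹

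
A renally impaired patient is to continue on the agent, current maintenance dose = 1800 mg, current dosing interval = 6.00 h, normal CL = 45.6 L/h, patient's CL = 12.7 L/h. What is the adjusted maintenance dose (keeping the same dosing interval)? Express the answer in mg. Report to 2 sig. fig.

To keep the same average steady-state level, dosing rate must scale with clearance.
CL ratio = 12.7 / 45.6 = 0.2785
New dose (same interval) = 1800 × 0.2785 = 501.3 mg

500 mg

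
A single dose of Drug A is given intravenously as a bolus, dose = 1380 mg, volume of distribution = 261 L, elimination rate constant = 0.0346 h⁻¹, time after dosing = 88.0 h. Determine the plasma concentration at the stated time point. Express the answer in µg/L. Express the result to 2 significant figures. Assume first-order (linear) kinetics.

250 µg/L

C₀ = Dose / Vd = 1380 / 261 = 5.287 mg/L
C = C₀ · e^(−k·t) = 5.287 × e^(−0.03460 × 88.0)
  = 5.287 × 0.04761 = 0.2517 mg/L
Convert: 0.2517 mg/L × 1000 = 251.7 µg/L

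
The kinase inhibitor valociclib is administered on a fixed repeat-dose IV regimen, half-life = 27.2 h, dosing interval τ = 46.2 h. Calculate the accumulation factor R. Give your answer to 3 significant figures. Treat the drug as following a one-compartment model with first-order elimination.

1.45

k = ln2 / t½ = 0.693147 / 27.2 = 0.02548 h⁻¹
e^(−kτ) = e^(−0.02548 × 46.2) = 0.3081
Accumulation ratio R = 1 / (1 − e^(−kτ)) = 1 / (1 − 0.3081) = 1.445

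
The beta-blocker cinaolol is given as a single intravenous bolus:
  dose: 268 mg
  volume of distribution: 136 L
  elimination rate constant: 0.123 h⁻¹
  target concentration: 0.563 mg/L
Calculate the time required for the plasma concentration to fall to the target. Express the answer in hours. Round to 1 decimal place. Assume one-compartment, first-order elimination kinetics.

C₀ = Dose / Vd = 268.0 / 136 = 1.971 mg/L
t = ln(C₀ / C) / k = ln(1.971 / 0.563) / 0.1230
  = ln(3.501) / 0.1230 = 1.253 / 0.1230 = 10.19 h

10.2 h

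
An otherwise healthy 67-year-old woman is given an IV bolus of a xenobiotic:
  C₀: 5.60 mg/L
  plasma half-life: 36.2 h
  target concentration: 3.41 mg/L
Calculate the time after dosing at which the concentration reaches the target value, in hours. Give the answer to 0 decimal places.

k = ln2 / t½ = 0.693147 / 36.2 = 0.01915 h⁻¹
t = ln(C₀ / C) / k = ln(5.600 / 3.41) / 0.01915
  = ln(1.642) / 0.01915 = 0.4959 / 0.01915 = 25.90 h

26 h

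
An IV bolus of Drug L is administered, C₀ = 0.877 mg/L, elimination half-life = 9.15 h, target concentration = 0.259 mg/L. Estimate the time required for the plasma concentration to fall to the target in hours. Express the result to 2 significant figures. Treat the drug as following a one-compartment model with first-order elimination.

k = ln2 / t½ = 0.693147 / 9.15 = 0.07575 h⁻¹
t = ln(C₀ / C) / k = ln(0.8770 / 0.259) / 0.07575
  = ln(3.386) / 0.07575 = 1.220 / 0.07575 = 16.11 h

16 h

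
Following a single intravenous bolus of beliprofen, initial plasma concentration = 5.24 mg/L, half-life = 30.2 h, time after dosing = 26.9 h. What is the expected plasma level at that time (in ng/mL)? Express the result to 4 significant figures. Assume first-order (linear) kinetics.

k = ln2 / t½ = 0.693147 / 30.2 = 0.02295 h⁻¹
C = C₀ · e^(−k·t) = 5.240 × e^(−0.02295 × 26.9)
  = 5.240 × 0.5394 = 2.826 mg/L
Convert: 2.826 mg/L × 1000 = 2826 ng/mL

2826 ng/mL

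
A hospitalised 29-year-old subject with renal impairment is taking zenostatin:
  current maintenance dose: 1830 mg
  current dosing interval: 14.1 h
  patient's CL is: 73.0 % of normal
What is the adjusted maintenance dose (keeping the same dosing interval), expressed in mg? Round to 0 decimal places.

1336 mg

To keep the same average steady-state level, dosing rate must scale with clearance.
CL ratio = 73.0 / 100 = 0.7300
New dose (same interval) = 1830 × 0.7300 = 1336 mg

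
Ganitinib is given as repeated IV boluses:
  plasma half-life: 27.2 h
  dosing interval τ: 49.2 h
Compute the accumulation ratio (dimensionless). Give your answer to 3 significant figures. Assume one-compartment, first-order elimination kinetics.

k = ln2 / t½ = 0.693147 / 27.2 = 0.02548 h⁻¹
e^(−kτ) = e^(−0.02548 × 49.2) = 0.2855
Accumulation ratio R = 1 / (1 − e^(−kτ)) = 1 / (1 − 0.2855) = 1.400

1.40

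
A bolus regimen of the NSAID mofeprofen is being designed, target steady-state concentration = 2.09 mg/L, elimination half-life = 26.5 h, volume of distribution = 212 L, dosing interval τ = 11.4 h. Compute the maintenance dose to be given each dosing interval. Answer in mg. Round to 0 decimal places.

k = ln2 / t½ = 0.693147 / 26.5 = 0.02616 h⁻¹
CL = k × Vd = 0.02616 × 212 = 5.546 L/h
At steady state, Dose/τ = Css × CL.
Dose = Css × CL × τ = 2.09 × 5.546 × 11.4 = 132.1 mg

132 mg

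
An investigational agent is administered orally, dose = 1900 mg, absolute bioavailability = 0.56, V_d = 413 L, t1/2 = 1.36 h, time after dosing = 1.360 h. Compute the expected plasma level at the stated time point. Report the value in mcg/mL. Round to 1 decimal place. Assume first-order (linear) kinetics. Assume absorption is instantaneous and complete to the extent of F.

Amount reaching circulation = F × Dose = 0.56 × 1900 = 1064 mg
C₀ = F·Dose / Vd = 1064 / 413 = 2.576 mg/L
k = ln2 / t½ = 0.693147 / 1.36 = 0.5097 h⁻¹
t / t½ = 1.360 / 1.36 = 1 half-lives
C = C₀ × (1/2)^1 = 2.576 × 0.5000 = 1.288 mg/L
(1.288 mg/L = 1.288 mcg/mL)

1.3 mcg/mL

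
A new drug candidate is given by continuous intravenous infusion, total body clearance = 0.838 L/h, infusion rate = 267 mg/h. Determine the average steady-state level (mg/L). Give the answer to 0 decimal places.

319 mg/L

At steady state Css = R₀ / CL = 267 / 0.8380 = 318.6 mg/L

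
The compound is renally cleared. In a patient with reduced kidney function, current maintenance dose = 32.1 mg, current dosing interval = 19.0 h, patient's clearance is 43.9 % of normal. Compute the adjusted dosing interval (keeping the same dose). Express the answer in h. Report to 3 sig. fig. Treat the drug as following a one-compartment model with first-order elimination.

43.3 h

To keep the same average steady-state level, dosing rate must scale with clearance.
CL ratio = 43.9 / 100 = 0.4390
New interval (same dose) = 19.0 / 0.4390 = 43.28 h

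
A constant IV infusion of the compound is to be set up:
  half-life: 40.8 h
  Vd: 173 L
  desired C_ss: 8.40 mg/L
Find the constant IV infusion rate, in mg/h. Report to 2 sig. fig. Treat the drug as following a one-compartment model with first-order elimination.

25 mg/h

k = ln2 / t½ = 0.693147 / 40.8 = 0.01699 h⁻¹
CL = k × Vd = 0.01699 × 173 = 2.939 L/h
At steady state, infusion rate R₀ = Css × CL = 8.40 × 2.939 = 24.69 mg/h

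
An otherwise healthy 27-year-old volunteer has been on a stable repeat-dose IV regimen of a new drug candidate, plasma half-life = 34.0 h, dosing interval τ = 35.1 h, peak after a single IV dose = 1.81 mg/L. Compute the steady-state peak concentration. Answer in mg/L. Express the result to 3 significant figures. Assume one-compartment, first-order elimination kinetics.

k = ln2 / t½ = 0.693147 / 34.0 = 0.02039 h⁻¹
e^(−kτ) = e^(−0.02039 × 35.1) = 0.4889
Accumulation ratio R = 1 / (1 − e^(−kτ)) = 1 / (1 − 0.4889) = 1.957
Steady-state peak = C₀ × R = 1.81 × 1.957 = 3.542 mg/L

3.54 mg/L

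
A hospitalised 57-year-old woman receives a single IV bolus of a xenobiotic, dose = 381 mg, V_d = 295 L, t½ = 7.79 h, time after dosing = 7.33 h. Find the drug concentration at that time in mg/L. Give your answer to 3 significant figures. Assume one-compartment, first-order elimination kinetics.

0.673 mg/L

C₀ = Dose / Vd = 381.0 / 295 = 1.292 mg/L
k = ln2 / t½ = 0.693147 / 7.79 = 0.08898 h⁻¹
C = C₀ · e^(−k·t) = 1.292 × e^(−0.08898 × 7.33)
  = 1.292 × 0.5209 = 0.6730 mg/L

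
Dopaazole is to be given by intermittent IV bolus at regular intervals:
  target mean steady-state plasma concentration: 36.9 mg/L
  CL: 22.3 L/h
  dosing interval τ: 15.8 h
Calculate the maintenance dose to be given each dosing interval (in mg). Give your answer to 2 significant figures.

At steady state, Dose/τ = Css × CL.
Dose = Css × CL × τ = 36.9 × 22.30 × 15.8 = 13000 mg

13000 mg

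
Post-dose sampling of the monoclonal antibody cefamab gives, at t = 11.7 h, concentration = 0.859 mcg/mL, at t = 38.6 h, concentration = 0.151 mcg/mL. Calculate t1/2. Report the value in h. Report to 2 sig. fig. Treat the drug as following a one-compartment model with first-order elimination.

11 h

k = ln(C₁/C₂) / (t₂ − t₁) = ln(0.859/0.151) / (38.6 − 11.7)
  = 1.738 / 26.90 = 0.06461 h⁻¹
t½ = ln2 / k = 0.693147 / 0.06461 = 10.73 h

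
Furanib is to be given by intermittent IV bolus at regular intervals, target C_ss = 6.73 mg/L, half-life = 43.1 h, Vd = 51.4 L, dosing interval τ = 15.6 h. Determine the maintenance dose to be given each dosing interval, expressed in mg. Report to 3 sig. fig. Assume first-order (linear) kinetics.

k = ln2 / t½ = 0.693147 / 43.1 = 0.01608 h⁻¹
CL = k × Vd = 0.01608 × 51.4 = 0.8265 L/h
At steady state, Dose/τ = Css × CL.
Dose = Css × CL × τ = 6.73 × 0.8265 × 15.6 = 86.77 mg

86.8 mg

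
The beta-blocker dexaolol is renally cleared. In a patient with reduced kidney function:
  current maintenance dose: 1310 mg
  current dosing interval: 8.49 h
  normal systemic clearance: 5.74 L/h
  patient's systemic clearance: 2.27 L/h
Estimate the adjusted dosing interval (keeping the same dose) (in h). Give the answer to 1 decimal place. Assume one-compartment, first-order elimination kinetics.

To keep the same average steady-state level, dosing rate must scale with clearance.
CL ratio = 2.27 / 5.74 = 0.3955
New interval (same dose) = 8.49 / 0.3955 = 21.47 h

21.5 h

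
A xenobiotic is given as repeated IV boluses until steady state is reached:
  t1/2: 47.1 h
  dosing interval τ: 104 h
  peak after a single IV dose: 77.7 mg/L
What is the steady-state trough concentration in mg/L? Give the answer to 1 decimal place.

k = ln2 / t½ = 0.693147 / 47.1 = 0.01472 h⁻¹
e^(−kτ) = e^(−0.01472 × 104) = 0.2163
Accumulation ratio R = 1 / (1 − e^(−kτ)) = 1 / (1 − 0.2163) = 1.276
Steady-state trough = C₀ × R × e^(−kτ) = 77.7 × 1.276 × 0.2163 = 21.45 mg/L

21.5 mg/L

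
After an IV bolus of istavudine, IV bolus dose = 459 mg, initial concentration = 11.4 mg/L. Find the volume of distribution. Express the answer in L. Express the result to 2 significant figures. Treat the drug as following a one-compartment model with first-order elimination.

40 L

Vd = Dose / C₀ = 459.0 / 11.4 = 40.26 L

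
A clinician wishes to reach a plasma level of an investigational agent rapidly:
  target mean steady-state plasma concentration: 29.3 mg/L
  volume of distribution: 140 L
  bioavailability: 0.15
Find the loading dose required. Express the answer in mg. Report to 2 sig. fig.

LD = Css × Vd / F = 29.3 × 140 / 0.15 = 27350 mg

27000 mg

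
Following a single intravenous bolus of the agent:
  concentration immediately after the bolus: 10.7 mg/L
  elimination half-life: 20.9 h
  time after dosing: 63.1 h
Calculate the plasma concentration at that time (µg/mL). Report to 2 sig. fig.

1.3 µg/mL

k = ln2 / t½ = 0.693147 / 20.9 = 0.03316 h⁻¹
C = C₀ · e^(−k·t) = 10.70 × e^(−0.03316 × 63.1)
  = 10.70 × 0.1234 = 1.320 mg/L
(1.320 mg/L = 1.320 µg/mL)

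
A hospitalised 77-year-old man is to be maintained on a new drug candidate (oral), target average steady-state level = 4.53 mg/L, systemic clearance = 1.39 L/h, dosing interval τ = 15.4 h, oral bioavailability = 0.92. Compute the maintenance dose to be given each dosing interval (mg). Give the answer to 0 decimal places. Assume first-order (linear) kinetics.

105 mg

At steady state, F × (Dose/τ) = Css × CL.
Dose = Css × CL × τ / F = 4.53 × 1.390 × 15.4 / 0.92 = 105.4 mg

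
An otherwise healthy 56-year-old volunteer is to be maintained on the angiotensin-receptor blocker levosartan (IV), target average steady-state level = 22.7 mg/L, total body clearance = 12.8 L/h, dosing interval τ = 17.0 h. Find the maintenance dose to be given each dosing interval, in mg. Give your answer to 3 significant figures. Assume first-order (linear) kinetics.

At steady state, Dose/τ = Css × CL.
Dose = Css × CL × τ = 22.7 × 12.80 × 17.0 = 4940 mg

4940 mg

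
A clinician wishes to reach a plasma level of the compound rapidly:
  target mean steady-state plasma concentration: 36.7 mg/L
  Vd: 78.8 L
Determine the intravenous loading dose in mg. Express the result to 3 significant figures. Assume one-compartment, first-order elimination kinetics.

LD = Css × Vd = 36.7 × 78.8 = 2892 mg

2890 mg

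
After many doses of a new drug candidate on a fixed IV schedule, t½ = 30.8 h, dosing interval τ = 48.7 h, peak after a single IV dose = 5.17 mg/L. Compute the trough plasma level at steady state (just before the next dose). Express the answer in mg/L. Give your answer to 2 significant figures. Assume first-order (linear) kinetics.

k = ln2 / t½ = 0.693147 / 30.8 = 0.02250 h⁻¹
e^(−kτ) = e^(−0.02250 × 48.7) = 0.3343
Accumulation ratio R = 1 / (1 − e^(−kτ)) = 1 / (1 − 0.3343) = 1.502
Steady-state trough = C₀ × R × e^(−kτ) = 5.17 × 1.502 × 0.3343 = 2.596 mg/L

2.6 mg/L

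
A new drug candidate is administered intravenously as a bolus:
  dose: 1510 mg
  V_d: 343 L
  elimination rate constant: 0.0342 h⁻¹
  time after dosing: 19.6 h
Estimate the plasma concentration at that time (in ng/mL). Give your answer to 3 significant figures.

2250 ng/mL

C₀ = Dose / Vd = 1510 / 343 = 4.402 mg/L
C = C₀ · e^(−k·t) = 4.402 × e^(−0.03420 × 19.6)
  = 4.402 × 0.5115 = 2.252 mg/L
Convert: 2.252 mg/L × 1000 = 2252 ng/mL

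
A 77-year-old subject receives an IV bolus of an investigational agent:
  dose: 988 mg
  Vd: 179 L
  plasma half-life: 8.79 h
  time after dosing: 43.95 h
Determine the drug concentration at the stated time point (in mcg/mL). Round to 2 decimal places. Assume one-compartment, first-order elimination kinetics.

0.17 mcg/mL

C₀ = Dose / Vd = 988.0 / 179 = 5.520 mg/L
k = ln2 / t½ = 0.693147 / 8.79 = 0.07886 h⁻¹
t / t½ = 43.95 / 8.79 = 5 half-lives
C = C₀ × (1/2)^5 = 5.520 × 0.03125 = 0.1725 mg/L
(0.1725 mg/L = 0.1725 mcg/mL)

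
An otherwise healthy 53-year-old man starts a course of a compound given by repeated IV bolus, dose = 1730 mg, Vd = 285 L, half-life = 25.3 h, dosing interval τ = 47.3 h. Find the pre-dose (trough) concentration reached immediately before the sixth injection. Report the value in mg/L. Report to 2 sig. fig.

C₀ per dose = Dose / Vd = 1730 / 285 = 6.070 mg/L
k = ln2 / t½ = 0.693147 / 25.3 = 0.02740 h⁻¹
Fraction remaining after one interval: r = e^(−kτ) = e^(−0.02740 × 47.3) = 0.2736
Before dose 6, 5 doses have been given (aged 1τ, 2τ, 3τ, 4τ, 5τ).
C_trough = C₀ × (r + r² + … + r^5) = C₀ × r(1−r^5)/(1−r)
        = 6.070 × 0.2736 × (1 − 0.001533) / (1 − 0.2736) = 2.283 mg/L

2.3 mg/L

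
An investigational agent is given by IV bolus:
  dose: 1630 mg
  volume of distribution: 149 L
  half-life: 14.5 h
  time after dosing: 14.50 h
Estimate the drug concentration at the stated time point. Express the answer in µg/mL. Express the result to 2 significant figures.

5.5 µg/mL

C₀ = Dose / Vd = 1630 / 149 = 10.94 mg/L
k = ln2 / t½ = 0.693147 / 14.5 = 0.04780 h⁻¹
t / t½ = 14.50 / 14.5 = 1 half-lives
C = C₀ × (1/2)^1 = 10.94 × 0.5000 = 5.470 mg/L
(5.470 mg/L = 5.470 µg/mL)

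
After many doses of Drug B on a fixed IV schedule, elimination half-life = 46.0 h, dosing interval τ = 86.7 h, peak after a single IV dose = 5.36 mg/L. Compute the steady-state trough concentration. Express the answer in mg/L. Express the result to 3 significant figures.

k = ln2 / t½ = 0.693147 / 46.0 = 0.01507 h⁻¹
e^(−kτ) = e^(−0.01507 × 86.7) = 0.2707
Accumulation ratio R = 1 / (1 − e^(−kτ)) = 1 / (1 − 0.2707) = 1.371
Steady-state trough = C₀ × R × e^(−kτ) = 5.36 × 1.371 × 0.2707 = 1.989 mg/L

1.99 mg/L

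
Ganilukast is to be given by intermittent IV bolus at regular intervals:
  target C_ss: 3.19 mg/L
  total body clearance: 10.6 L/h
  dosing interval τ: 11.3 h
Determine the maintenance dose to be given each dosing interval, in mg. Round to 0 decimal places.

At steady state, Dose/τ = Css × CL.
Dose = Css × CL × τ = 3.19 × 10.60 × 11.3 = 382.1 mg

382 mg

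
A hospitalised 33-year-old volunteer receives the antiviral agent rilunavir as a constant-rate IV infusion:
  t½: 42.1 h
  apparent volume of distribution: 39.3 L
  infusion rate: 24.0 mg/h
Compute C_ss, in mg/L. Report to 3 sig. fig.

37.1 mg/L

k = ln2 / t½ = 0.693147 / 42.1 = 0.01646 h⁻¹
CL = k × Vd = 0.01646 × 39.3 = 0.6469 L/h
At steady state Css = R₀ / CL = 24.0 / 0.6469 = 37.10 mg/L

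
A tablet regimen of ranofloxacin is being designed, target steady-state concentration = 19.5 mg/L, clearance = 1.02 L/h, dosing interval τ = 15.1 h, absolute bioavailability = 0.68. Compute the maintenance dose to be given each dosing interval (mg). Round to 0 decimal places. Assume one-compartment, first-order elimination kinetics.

442 mg

At steady state, F × (Dose/τ) = Css × CL.
Dose = Css × CL × τ / F = 19.5 × 1.020 × 15.1 / 0.68 = 441.7 mg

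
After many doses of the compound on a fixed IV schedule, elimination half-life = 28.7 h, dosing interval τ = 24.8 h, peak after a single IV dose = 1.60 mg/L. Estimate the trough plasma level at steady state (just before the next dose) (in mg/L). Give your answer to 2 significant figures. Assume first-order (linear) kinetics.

2.0 mg/L

k = ln2 / t½ = 0.693147 / 28.7 = 0.02415 h⁻¹
e^(−kτ) = e^(−0.02415 × 24.8) = 0.5494
Accumulation ratio R = 1 / (1 − e^(−kτ)) = 1 / (1 − 0.5494) = 2.219
Steady-state trough = C₀ × R × e^(−kτ) = 1.60 × 2.219 × 0.5494 = 1.951 mg/L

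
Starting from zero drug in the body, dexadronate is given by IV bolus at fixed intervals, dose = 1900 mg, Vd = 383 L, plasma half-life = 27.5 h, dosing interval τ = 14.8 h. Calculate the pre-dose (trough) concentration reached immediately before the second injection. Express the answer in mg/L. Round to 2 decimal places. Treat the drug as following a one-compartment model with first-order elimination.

C₀ per dose = Dose / Vd = 1900 / 383 = 4.961 mg/L
k = ln2 / t½ = 0.693147 / 27.5 = 0.02521 h⁻¹
Fraction remaining after one interval: r = e^(−kτ) = e^(−0.02521 × 14.8) = 0.6886
Before dose 2, 1 dose has been given (aged 1τ).
C_trough = C₀ × r = 4.961 × 0.6886 = 3.416 mg/L

3.42 mg/L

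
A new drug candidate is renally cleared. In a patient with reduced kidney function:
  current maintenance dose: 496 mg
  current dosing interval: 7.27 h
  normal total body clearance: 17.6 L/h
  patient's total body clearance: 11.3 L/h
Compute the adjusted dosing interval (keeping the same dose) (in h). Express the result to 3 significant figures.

To keep the same average steady-state level, dosing rate must scale with clearance.
CL ratio = 11.3 / 17.6 = 0.6420
New interval (same dose) = 7.27 / 0.6420 = 11.32 h

11.3 h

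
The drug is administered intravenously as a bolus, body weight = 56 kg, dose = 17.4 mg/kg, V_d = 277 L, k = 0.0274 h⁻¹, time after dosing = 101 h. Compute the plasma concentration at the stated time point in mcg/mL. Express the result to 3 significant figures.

Total dose = 17.4 × 56 = 974.4 mg
C₀ = Dose / Vd = 974.4 / 277 = 3.518 mg/L
C = C₀ · e^(−k·t) = 3.518 × e^(−0.02740 × 101)
  = 3.518 × 0.06283 = 0.2210 mg/L
(0.2210 mg/L = 0.2210 mcg/mL)

0.221 mcg/mL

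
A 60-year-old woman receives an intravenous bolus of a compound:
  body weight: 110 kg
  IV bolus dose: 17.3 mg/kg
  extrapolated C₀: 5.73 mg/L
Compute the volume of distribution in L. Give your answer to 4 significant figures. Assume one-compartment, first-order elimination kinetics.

332.1 L

Dose = 17.3 × 110 = 1903 mg
Vd = Dose / C₀ = 1903 / 5.73 = 332.1 L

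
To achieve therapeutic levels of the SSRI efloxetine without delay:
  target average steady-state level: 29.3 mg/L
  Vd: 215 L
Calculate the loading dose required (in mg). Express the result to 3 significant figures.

LD = Css × Vd = 29.3 × 215 = 6300 mg

6300 mg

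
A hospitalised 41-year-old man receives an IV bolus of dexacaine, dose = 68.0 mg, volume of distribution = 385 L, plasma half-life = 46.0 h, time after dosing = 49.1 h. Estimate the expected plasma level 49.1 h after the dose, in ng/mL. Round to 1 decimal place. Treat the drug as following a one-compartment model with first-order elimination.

84.3 ng/mL

C₀ = Dose / Vd = 68.00 / 385 = 0.1766 mg/L
k = ln2 / t½ = 0.693147 / 46.0 = 0.01507 h⁻¹
C = C₀ · e^(−k·t) = 0.1766 × e^(−0.01507 × 49.1)
  = 0.1766 × 0.4771 = 0.08426 mg/L
Convert: 0.08426 mg/L × 1000 = 84.26 ng/mL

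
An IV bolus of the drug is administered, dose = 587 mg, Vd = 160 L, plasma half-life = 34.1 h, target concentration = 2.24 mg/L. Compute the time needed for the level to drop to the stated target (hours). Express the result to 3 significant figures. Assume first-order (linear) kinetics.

24.3 h

C₀ = Dose / Vd = 587.0 / 160 = 3.669 mg/L
k = ln2 / t½ = 0.693147 / 34.1 = 0.02033 h⁻¹
t = ln(C₀ / C) / k = ln(3.669 / 2.24) / 0.02033
  = ln(1.638) / 0.02033 = 0.4935 / 0.02033 = 24.27 h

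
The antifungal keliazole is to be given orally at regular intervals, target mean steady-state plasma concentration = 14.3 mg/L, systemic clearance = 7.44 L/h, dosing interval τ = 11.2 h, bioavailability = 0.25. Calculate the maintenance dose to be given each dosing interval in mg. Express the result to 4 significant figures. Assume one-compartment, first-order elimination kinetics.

4766 mg

At steady state, F × (Dose/τ) = Css × CL.
Dose = Css × CL × τ / F = 14.3 × 7.440 × 11.2 / 0.25 = 4766 mg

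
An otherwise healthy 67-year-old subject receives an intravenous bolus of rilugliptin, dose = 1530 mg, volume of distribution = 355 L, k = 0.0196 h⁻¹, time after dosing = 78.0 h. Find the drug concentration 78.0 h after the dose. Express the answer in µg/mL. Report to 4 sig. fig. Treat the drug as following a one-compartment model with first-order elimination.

0.9344 µg/mL

C₀ = Dose / Vd = 1530 / 355 = 4.310 mg/L
C = C₀ · e^(−k·t) = 4.310 × e^(−0.01960 × 78.0)
  = 4.310 × 0.2168 = 0.9344 mg/L
(0.9344 mg/L = 0.9344 µg/mL)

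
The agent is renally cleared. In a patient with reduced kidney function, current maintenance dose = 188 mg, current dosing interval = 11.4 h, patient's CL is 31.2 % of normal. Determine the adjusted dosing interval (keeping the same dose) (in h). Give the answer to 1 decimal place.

36.5 h

To keep the same average steady-state level, dosing rate must scale with clearance.
CL ratio = 31.2 / 100 = 0.3120
New interval (same dose) = 11.4 / 0.3120 = 36.54 h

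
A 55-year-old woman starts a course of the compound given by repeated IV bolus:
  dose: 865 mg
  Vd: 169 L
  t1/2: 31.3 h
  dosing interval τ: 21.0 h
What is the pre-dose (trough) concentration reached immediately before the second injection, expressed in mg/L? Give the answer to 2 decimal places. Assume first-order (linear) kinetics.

3.21 mg/L

C₀ per dose = Dose / Vd = 865 / 169 = 5.118 mg/L
k = ln2 / t½ = 0.693147 / 31.3 = 0.02215 h⁻¹
Fraction remaining after one interval: r = e^(−kτ) = e^(−0.02215 × 21.0) = 0.6280
Before dose 2, 1 dose has been given (aged 1τ).
C_trough = C₀ × r = 5.118 × 0.6280 = 3.214 mg/L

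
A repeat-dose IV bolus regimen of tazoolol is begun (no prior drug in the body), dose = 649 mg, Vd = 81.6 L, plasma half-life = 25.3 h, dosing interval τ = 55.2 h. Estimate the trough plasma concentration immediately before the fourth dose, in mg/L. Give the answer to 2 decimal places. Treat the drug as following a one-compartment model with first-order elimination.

C₀ per dose = Dose / Vd = 649 / 81.6 = 7.953 mg/L
k = ln2 / t½ = 0.693147 / 25.3 = 0.02740 h⁻¹
Fraction remaining after one interval: r = e^(−kτ) = e^(−0.02740 × 55.2) = 0.2204
Before dose 4, 3 doses have been given (aged 1τ, 2τ, 3τ).
C_trough = C₀ × (r + r² + … + r^3) = C₀ × r(1−r^3)/(1−r)
        = 7.953 × 0.2204 × (1 − 0.01071) / (1 − 0.2204) = 2.224 mg/L

2.22 mg/L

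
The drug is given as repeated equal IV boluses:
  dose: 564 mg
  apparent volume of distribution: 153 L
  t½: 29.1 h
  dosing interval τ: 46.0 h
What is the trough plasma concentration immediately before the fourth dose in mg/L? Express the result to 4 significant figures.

C₀ per dose = Dose / Vd = 564 / 153 = 3.686 mg/L
k = ln2 / t½ = 0.693147 / 29.1 = 0.02382 h⁻¹
Fraction remaining after one interval: r = e^(−kτ) = e^(−0.02382 × 46.0) = 0.3343
Before dose 4, 3 doses have been given (aged 1τ, 2τ, 3τ).
C_trough = C₀ × (r + r² + … + r^3) = C₀ × r(1−r^3)/(1−r)
        = 3.686 × 0.3343 × (1 − 0.03736) / (1 − 0.3343) = 1.782 mg/L

1.782 mg/L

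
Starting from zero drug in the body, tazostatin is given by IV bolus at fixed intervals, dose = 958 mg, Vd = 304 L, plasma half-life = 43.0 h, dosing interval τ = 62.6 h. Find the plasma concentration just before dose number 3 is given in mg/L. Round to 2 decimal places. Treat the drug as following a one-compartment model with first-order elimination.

1.57 mg/L

C₀ per dose = Dose / Vd = 958 / 304 = 3.151 mg/L
k = ln2 / t½ = 0.693147 / 43.0 = 0.01612 h⁻¹
Fraction remaining after one interval: r = e^(−kτ) = e^(−0.01612 × 62.6) = 0.3645
Before dose 3, 2 doses have been given (aged 1τ, 2τ).
C_trough = C₀ × (r + r²) = 3.151 × (0.3645 + 0.1329) = 1.567 mg/L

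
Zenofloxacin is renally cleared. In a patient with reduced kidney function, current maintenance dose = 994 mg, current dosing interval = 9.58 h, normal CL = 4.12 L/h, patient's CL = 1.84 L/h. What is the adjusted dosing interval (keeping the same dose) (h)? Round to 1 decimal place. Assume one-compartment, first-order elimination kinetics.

To keep the same average steady-state level, dosing rate must scale with clearance.
CL ratio = 1.84 / 4.12 = 0.4466
New interval (same dose) = 9.58 / 0.4466 = 21.45 h

21.5 h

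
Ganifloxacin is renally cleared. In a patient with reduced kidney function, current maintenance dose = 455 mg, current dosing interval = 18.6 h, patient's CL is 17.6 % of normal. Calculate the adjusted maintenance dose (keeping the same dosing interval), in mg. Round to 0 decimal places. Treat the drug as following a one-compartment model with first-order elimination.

80 mg

To keep the same average steady-state level, dosing rate must scale with clearance.
CL ratio = 17.6 / 100 = 0.1760
New dose (same interval) = 455 × 0.1760 = 80.08 mg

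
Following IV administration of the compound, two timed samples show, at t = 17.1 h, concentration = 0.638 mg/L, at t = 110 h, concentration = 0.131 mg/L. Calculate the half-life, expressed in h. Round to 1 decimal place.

k = ln(C₁/C₂) / (t₂ − t₁) = ln(0.638/0.131) / (110 − 17.1)
  = 1.583 / 92.90 = 0.01704 h⁻¹
t½ = ln2 / k = 0.693147 / 0.01704 = 40.68 h

40.7 h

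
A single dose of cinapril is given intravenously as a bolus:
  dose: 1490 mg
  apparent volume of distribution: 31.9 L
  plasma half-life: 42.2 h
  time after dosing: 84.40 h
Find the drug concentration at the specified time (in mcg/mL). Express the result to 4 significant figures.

11.68 mcg/mL

C₀ = Dose / Vd = 1490 / 31.9 = 46.71 mg/L
k = ln2 / t½ = 0.693147 / 42.2 = 0.01643 h⁻¹
t / t½ = 84.40 / 42.2 = 2 half-lives
C = C₀ × (1/2)^2 = 46.71 × 0.2500 = 11.68 mg/L
(11.68 mg/L = 11.68 mcg/mL)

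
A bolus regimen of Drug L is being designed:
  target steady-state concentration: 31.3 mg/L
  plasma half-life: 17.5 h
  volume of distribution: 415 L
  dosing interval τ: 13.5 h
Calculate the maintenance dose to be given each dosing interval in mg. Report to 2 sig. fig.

k = ln2 / t½ = 0.693147 / 17.5 = 0.03961 h⁻¹
CL = k × Vd = 0.03961 × 415 = 16.44 L/h
At steady state, Dose/τ = Css × CL.
Dose = Css × CL × τ = 31.3 × 16.44 × 13.5 = 6947 mg

6900 mg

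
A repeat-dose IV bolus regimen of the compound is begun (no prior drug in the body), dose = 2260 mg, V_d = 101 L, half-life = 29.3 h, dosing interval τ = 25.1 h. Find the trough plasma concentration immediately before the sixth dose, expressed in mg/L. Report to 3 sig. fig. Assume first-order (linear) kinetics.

26.2 mg/L

C₀ per dose = Dose / Vd = 2260 / 101 = 22.38 mg/L
k = ln2 / t½ = 0.693147 / 29.3 = 0.02366 h⁻¹
Fraction remaining after one interval: r = e^(−kτ) = e^(−0.02366 × 25.1) = 0.5522
Before dose 6, 5 doses have been given (aged 1τ, 2τ, 3τ, 4τ, 5τ).
C_trough = C₀ × (r + r² + … + r^5) = C₀ × r(1−r^5)/(1−r)
        = 22.38 × 0.5522 × (1 − 0.05134) / (1 − 0.5522) = 26.18 mg/L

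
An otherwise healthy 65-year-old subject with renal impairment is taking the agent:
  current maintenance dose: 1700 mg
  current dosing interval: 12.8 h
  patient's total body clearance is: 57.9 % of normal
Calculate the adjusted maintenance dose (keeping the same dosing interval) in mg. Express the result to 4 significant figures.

984.3 mg

To keep the same average steady-state level, dosing rate must scale with clearance.
CL ratio = 57.9 / 100 = 0.5790
New dose (same interval) = 1700 × 0.5790 = 984.3 mg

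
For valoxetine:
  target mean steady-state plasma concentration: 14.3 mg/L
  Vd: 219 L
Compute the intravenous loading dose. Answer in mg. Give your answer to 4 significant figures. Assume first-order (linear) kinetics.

3132 mg

LD = Css × Vd = 14.3 × 219 = 3132 mg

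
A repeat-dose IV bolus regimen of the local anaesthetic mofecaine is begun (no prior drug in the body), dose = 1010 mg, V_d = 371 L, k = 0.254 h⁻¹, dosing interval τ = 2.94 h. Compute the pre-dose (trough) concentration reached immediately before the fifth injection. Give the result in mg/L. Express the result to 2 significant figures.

2.3 mg/L

C₀ per dose = Dose / Vd = 1010 / 371 = 2.722 mg/L
Fraction remaining after one interval: r = e^(−kτ) = e^(−0.2540 × 2.94) = 0.4739
Before dose 5, 4 doses have been given (aged 1τ, 2τ, 3τ, 4τ).
C_trough = C₀ × (r + r² + … + r^4) = C₀ × r(1−r^4)/(1−r)
        = 2.722 × 0.4739 × (1 − 0.05044) / (1 − 0.4739) = 2.328 mg/L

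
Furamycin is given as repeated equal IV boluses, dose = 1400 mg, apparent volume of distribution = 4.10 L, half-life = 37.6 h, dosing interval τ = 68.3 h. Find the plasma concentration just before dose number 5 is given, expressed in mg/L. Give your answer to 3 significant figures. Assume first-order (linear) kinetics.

C₀ per dose = Dose / Vd = 1400 / 4.10 = 341.5 mg/L
k = ln2 / t½ = 0.693147 / 37.6 = 0.01843 h⁻¹
Fraction remaining after one interval: r = e^(−kτ) = e^(−0.01843 × 68.3) = 0.2840
Before dose 5, 4 doses have been given (aged 1τ, 2τ, 3τ, 4τ).
C_trough = C₀ × (r + r² + … + r^4) = C₀ × r(1−r^4)/(1−r)
        = 341.5 × 0.2840 × (1 − 0.006505) / (1 − 0.2840) = 134.6 mg/L

135 mg/L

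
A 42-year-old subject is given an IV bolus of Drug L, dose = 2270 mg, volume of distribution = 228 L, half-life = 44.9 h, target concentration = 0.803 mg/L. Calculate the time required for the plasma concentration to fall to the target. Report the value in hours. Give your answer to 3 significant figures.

163 h

C₀ = Dose / Vd = 2270 / 228 = 9.956 mg/L
k = ln2 / t½ = 0.693147 / 44.9 = 0.01544 h⁻¹
t = ln(C₀ / C) / k = ln(9.956 / 0.803) / 0.01544
  = ln(12.40) / 0.01544 = 2.518 / 0.01544 = 163.1 h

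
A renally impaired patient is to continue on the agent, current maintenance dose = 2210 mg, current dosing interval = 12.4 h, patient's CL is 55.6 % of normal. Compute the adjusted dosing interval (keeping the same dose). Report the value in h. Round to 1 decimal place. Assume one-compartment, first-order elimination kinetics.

To keep the same average steady-state level, dosing rate must scale with clearance.
CL ratio = 55.6 / 100 = 0.5560
New interval (same dose) = 12.4 / 0.5560 = 22.30 h

22.3 h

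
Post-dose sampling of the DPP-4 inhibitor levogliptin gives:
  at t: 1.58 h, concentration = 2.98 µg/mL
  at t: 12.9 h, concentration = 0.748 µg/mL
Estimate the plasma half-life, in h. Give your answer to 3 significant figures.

k = ln(C₁/C₂) / (t₂ − t₁) = ln(2.98/0.748) / (12.9 − 1.58)
  = 1.382 / 11.32 = 0.1221 h⁻¹
t½ = ln2 / k = 0.693147 / 0.1221 = 5.677 h

5.68 h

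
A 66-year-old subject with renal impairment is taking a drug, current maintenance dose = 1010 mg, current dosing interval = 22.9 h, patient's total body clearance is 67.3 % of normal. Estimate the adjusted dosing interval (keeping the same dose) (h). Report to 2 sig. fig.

To keep the same average steady-state level, dosing rate must scale with clearance.
CL ratio = 67.3 / 100 = 0.6730
New interval (same dose) = 22.9 / 0.6730 = 34.03 h

34 h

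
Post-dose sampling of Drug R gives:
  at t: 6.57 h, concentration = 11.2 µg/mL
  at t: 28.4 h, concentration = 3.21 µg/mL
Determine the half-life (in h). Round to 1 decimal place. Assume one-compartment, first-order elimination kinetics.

k = ln(C₁/C₂) / (t₂ − t₁) = ln(11.2/3.21) / (28.4 − 6.57)
  = 1.250 / 21.83 = 0.05726 h⁻¹
t½ = ln2 / k = 0.693147 / 0.05726 = 12.11 h

12.1 h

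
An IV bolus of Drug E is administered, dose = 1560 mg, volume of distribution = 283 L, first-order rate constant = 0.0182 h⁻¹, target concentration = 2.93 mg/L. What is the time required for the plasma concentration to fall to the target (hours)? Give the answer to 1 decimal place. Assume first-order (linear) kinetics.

34.7 h

C₀ = Dose / Vd = 1560 / 283 = 5.512 mg/L
t = ln(C₀ / C) / k = ln(5.512 / 2.93) / 0.01820
  = ln(1.881) / 0.01820 = 0.6318 / 0.01820 = 34.71 h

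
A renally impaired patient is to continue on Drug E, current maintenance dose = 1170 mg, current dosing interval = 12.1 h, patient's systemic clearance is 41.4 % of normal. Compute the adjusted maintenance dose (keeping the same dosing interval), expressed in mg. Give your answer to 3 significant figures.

To keep the same average steady-state level, dosing rate must scale with clearance.
CL ratio = 41.4 / 100 = 0.4140
New dose (same interval) = 1170 × 0.4140 = 484.4 mg

484 mg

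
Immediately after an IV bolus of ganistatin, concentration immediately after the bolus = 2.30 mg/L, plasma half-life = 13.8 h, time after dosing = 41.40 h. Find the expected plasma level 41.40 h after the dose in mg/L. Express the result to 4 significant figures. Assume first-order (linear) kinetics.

0.2875 mg/L

k = ln2 / t½ = 0.693147 / 13.8 = 0.05023 h⁻¹
t / t½ = 41.40 / 13.8 = 3 half-lives
C = C₀ × (1/2)^3 = 2.300 × 0.1250 = 0.2875 mg/L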